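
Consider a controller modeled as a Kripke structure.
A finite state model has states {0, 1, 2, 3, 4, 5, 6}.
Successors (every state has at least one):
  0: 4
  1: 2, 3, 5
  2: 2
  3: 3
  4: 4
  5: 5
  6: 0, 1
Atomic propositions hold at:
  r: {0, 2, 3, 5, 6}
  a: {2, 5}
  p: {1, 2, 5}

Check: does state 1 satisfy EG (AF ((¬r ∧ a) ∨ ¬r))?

Sat(¬r) = {1, 4}
Sat(¬r ∧ a) = ∅
Sat((¬r ∧ a) ∨ ¬r) = {1, 4}
AF ((¬r ∧ a) ∨ ¬r): least fixpoint, start Z0 = {1, 4}, add states with every successor in Z. Z1 = {0, 1, 4}; Z2 = {0, 1, 4, 6}; fixed.
Sat(AF ((¬r ∧ a) ∨ ¬r)) = {0, 1, 4, 6}
EG (AF ((¬r ∧ a) ∨ ¬r)): greatest fixpoint, start Z0 = {0, 1, 4, 6}, keep only states in Sat with some successor in Z. Z1 = {0, 4, 6}; fixed.
Sat(EG (AF ((¬r ∧ a) ∨ ¬r))) = {0, 4, 6}
1 ∉ Sat(EG (AF ((¬r ∧ a) ∨ ¬r))) = {0, 4, 6}, so the formula does not hold at 1.

No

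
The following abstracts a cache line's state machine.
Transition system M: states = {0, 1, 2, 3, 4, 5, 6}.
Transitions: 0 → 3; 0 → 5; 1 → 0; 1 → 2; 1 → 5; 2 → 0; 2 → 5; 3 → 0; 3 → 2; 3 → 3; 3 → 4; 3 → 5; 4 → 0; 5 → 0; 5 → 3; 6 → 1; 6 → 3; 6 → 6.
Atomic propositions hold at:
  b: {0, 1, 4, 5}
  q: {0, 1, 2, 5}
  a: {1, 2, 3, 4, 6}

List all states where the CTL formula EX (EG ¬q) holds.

Sat(¬q) = {3, 4, 6}
EG ¬q: greatest fixpoint, start Z0 = {3, 4, 6}, keep only states in Sat with some successor in Z. Z1 = {3, 6}; fixed.
Sat(EG ¬q) = {3, 6}
Sat(EX (EG ¬q)) = {s : some successor in {3, 6}} = {0, 3, 5, 6}

{0, 3, 5, 6}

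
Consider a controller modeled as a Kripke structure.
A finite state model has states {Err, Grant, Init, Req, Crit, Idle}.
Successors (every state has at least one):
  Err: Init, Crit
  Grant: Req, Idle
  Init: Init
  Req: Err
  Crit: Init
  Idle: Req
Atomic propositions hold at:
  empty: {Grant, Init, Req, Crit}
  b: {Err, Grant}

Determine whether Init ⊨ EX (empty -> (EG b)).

EG b: greatest fixpoint, start Z0 = {Err, Grant}, keep only states in Sat with some successor in Z. Z1 = ∅; fixed.
Sat(EG b) = ∅
Sat(empty -> (EG b)) = {Err, Idle}
Sat(EX (empty -> (EG b))) = {s : some successor in {Err, Idle}} = {Grant, Req}
Init ∉ Sat(EX (empty -> (EG b))) = {Grant, Req}, so the formula does not hold at Init.

No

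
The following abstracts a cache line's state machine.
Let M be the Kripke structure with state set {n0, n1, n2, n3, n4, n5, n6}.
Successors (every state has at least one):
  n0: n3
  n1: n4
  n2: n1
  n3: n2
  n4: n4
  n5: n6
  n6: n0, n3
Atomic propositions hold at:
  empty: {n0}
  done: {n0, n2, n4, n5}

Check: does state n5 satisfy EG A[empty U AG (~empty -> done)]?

No

Sat(~empty) = {n1, n2, n3, n4, n5, n6}
Sat(~empty -> done) = {n0, n2, n4, n5}
AG (~empty -> done): greatest fixpoint, start Z0 = {n0, n2, n4, n5}, keep only states in Sat with every successor in Z. Z1 = {n4}; fixed.
Sat(AG (~empty -> done)) = {n4}
A[empty U AG (~empty -> done)]: least fixpoint, start Z0 = Sat(AG (~empty -> done)) = {n4}, add states in Sat(empty) with every successor in Z. Already a fixed point.
Sat(A[empty U AG (~empty -> done)]) = {n4}
EG A[empty U AG (~empty -> done)]: greatest fixpoint, start Z0 = {n4}, keep only states in Sat with some successor in Z. Already a fixed point.
Sat(EG A[empty U AG (~empty -> done)]) = {n4}
n5 ∉ Sat(EG A[empty U AG (~empty -> done)]) = {n4}, so the formula does not hold at n5.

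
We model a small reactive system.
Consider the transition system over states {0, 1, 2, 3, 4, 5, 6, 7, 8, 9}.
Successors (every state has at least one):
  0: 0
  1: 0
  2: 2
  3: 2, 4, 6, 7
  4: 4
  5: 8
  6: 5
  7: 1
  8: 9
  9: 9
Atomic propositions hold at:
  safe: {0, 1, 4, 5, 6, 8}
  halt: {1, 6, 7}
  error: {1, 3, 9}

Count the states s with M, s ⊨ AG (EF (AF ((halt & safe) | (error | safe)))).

Sat(halt & safe) = {1, 6}
Sat(error | safe) = {0, 1, 3, 4, 5, 6, 8, 9}
Sat((halt & safe) | (error | safe)) = {0, 1, 3, 4, 5, 6, 8, 9}
AF ((halt & safe) | (error | safe)): least fixpoint, start Z0 = {0, 1, 3, 4, 5, 6, 8, 9}, add states with every successor in Z. Z1 = {0, 1, 3, 4, 5, 6, 7, 8, 9}; fixed.
Sat(AF ((halt & safe) | (error | safe))) = {0, 1, 3, 4, 5, 6, 7, 8, 9}
EF (AF ((halt & safe) | (error | safe))): least fixpoint, start Z0 = {0, 1, 3, 4, 5, 6, 7, 8, 9}, add states with some successor in Z. Already a fixed point.
Sat(EF (AF ((halt & safe) | (error | safe)))) = {0, 1, 3, 4, 5, 6, 7, 8, 9}
AG (EF (AF ((halt & safe) | (error | safe)))): greatest fixpoint, start Z0 = {0, 1, 3, 4, 5, 6, 7, 8, 9}, keep only states in Sat with every successor in Z. Z1 = {0, 1, 4, 5, 6, 7, 8, 9}; fixed.
Sat(AG (EF (AF ((halt & safe) | (error | safe))))) = {0, 1, 4, 5, 6, 7, 8, 9}
|Sat(AG (EF (AF ((halt & safe) | (error | safe)))))| = |{0, 1, 4, 5, 6, 7, 8, 9}| = 8.

8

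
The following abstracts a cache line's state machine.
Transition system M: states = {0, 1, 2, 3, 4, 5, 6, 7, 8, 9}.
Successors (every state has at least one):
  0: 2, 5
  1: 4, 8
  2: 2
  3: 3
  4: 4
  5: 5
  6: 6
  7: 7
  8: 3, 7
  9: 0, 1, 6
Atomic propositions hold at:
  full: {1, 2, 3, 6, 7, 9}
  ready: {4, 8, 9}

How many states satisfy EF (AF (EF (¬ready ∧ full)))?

Sat(¬ready) = {0, 1, 2, 3, 5, 6, 7}
Sat(¬ready ∧ full) = {1, 2, 3, 6, 7}
EF (¬ready ∧ full): least fixpoint, start Z0 = {1, 2, 3, 6, 7}, add states with some successor in Z. Z1 = {0, 1, 2, 3, 6, 7, 8, 9}; fixed.
Sat(EF (¬ready ∧ full)) = {0, 1, 2, 3, 6, 7, 8, 9}
AF (EF (¬ready ∧ full)): least fixpoint, start Z0 = {0, 1, 2, 3, 6, 7, 8, 9}, add states with every successor in Z. Already a fixed point.
Sat(AF (EF (¬ready ∧ full))) = {0, 1, 2, 3, 6, 7, 8, 9}
EF (AF (EF (¬ready ∧ full))): least fixpoint, start Z0 = {0, 1, 2, 3, 6, 7, 8, 9}, add states with some successor in Z. Already a fixed point.
Sat(EF (AF (EF (¬ready ∧ full)))) = {0, 1, 2, 3, 6, 7, 8, 9}
|Sat(EF (AF (EF (¬ready ∧ full))))| = |{0, 1, 2, 3, 6, 7, 8, 9}| = 8.

8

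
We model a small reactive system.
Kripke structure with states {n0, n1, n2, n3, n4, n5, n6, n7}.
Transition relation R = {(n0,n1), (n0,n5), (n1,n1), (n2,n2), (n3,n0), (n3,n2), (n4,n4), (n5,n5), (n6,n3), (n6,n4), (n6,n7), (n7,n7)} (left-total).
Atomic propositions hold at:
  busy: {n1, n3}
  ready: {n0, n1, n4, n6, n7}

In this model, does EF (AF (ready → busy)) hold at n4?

No

Sat(ready → busy) = {n1, n2, n3, n5}
AF (ready → busy): least fixpoint, start Z0 = {n1, n2, n3, n5}, add states with every successor in Z. Z1 = {n0, n1, n2, n3, n5}; fixed.
Sat(AF (ready → busy)) = {n0, n1, n2, n3, n5}
EF (AF (ready → busy)): least fixpoint, start Z0 = {n0, n1, n2, n3, n5}, add states with some successor in Z. Z1 = {n0, n1, n2, n3, n5, n6}; fixed.
Sat(EF (AF (ready → busy))) = {n0, n1, n2, n3, n5, n6}
n4 ∉ Sat(EF (AF (ready → busy))) = {n0, n1, n2, n3, n5, n6}, so the formula does not hold at n4.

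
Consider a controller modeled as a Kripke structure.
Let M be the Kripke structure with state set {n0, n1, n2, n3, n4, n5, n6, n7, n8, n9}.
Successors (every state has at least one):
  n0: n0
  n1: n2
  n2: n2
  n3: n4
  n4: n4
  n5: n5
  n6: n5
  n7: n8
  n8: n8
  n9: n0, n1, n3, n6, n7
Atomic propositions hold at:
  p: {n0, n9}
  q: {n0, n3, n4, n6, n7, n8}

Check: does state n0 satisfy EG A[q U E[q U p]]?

Yes

E[q U p]: least fixpoint, start Z0 = Sat(p) = {n0, n9}, add states in Sat(q) with some successor in Z. Already a fixed point.
Sat(E[q U p]) = {n0, n9}
A[q U E[q U p]]: least fixpoint, start Z0 = Sat(E[q U p]) = {n0, n9}, add states in Sat(q) with every successor in Z. Already a fixed point.
Sat(A[q U E[q U p]]) = {n0, n9}
EG A[q U E[q U p]]: greatest fixpoint, start Z0 = {n0, n9}, keep only states in Sat with some successor in Z. Already a fixed point.
Sat(EG A[q U E[q U p]]) = {n0, n9}
n0 ∈ Sat(EG A[q U E[q U p]]) = {n0, n9}, so the formula holds at n0.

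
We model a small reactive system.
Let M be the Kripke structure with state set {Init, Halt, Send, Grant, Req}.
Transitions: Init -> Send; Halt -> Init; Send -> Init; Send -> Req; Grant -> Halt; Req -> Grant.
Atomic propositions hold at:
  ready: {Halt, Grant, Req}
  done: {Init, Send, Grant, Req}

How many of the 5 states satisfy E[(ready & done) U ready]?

3

Sat(ready & done) = {Grant, Req}
E[(ready & done) U ready]: least fixpoint, start Z0 = Sat(ready) = {Halt, Grant, Req}, add states in Sat(ready & done) with some successor in Z. Already a fixed point.
Sat(E[(ready & done) U ready]) = {Halt, Grant, Req}
|Sat(E[(ready & done) U ready])| = |{Halt, Grant, Req}| = 3.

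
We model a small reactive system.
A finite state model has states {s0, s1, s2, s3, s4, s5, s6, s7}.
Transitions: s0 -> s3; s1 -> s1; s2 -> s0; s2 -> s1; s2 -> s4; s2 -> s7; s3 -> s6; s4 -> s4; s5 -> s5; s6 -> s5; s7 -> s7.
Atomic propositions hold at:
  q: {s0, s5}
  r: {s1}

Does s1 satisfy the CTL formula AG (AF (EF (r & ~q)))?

Sat(~q) = {s1, s2, s3, s4, s6, s7}
Sat(r & ~q) = {s1}
EF (r & ~q): least fixpoint, start Z0 = {s1}, add states with some successor in Z. Z1 = {s1, s2}; fixed.
Sat(EF (r & ~q)) = {s1, s2}
AF (EF (r & ~q)): least fixpoint, start Z0 = {s1, s2}, add states with every successor in Z. Already a fixed point.
Sat(AF (EF (r & ~q))) = {s1, s2}
AG (AF (EF (r & ~q))): greatest fixpoint, start Z0 = {s1, s2}, keep only states in Sat with every successor in Z. Z1 = {s1}; fixed.
Sat(AG (AF (EF (r & ~q)))) = {s1}
s1 ∈ Sat(AG (AF (EF (r & ~q)))) = {s1}, so the formula holds at s1.

Yes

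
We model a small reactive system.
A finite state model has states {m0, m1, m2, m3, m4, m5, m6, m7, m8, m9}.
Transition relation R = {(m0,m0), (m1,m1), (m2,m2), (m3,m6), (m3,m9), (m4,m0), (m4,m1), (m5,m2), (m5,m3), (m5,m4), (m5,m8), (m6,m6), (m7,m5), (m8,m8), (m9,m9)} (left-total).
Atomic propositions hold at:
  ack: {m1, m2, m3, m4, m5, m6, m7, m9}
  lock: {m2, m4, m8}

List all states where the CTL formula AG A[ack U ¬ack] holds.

{m0, m8}

Sat(¬ack) = {m0, m8}
A[ack U ¬ack]: least fixpoint, start Z0 = Sat(¬ack) = {m0, m8}, add states in Sat(ack) with every successor in Z. Already a fixed point.
Sat(A[ack U ¬ack]) = {m0, m8}
AG A[ack U ¬ack]: greatest fixpoint, start Z0 = {m0, m8}, keep only states in Sat with every successor in Z. Already a fixed point.
Sat(AG A[ack U ¬ack]) = {m0, m8}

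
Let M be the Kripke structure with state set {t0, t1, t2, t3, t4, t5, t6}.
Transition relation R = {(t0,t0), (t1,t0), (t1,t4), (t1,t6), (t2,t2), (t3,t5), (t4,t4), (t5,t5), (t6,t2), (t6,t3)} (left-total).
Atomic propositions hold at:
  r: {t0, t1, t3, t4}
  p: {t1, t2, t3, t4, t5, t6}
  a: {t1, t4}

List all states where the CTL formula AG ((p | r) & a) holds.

Sat(p | r) = {t0, t1, t2, t3, t4, t5, t6}
Sat((p | r) & a) = {t1, t4}
AG ((p | r) & a): greatest fixpoint, start Z0 = {t1, t4}, keep only states in Sat with every successor in Z. Z1 = {t4}; fixed.
Sat(AG ((p | r) & a)) = {t4}

{t4}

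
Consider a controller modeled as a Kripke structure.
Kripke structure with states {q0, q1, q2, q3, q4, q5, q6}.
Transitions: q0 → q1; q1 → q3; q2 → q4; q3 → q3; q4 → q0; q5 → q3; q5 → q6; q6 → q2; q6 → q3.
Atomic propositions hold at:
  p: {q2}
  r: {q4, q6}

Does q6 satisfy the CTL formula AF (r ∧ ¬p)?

Yes

Sat(¬p) = {q0, q1, q3, q4, q5, q6}
Sat(r ∧ ¬p) = {q4, q6}
AF (r ∧ ¬p): least fixpoint, start Z0 = {q4, q6}, add states with every successor in Z. Z1 = {q2, q4, q6}; fixed.
Sat(AF (r ∧ ¬p)) = {q2, q4, q6}
q6 ∈ Sat(AF (r ∧ ¬p)) = {q2, q4, q6}, so the formula holds at q6.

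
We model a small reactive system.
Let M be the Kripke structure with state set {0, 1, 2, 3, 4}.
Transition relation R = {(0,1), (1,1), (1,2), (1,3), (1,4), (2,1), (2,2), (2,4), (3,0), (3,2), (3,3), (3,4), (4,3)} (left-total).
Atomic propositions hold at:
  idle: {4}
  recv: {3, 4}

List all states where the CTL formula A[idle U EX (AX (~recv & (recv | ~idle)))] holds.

{3, 4}

Sat(~recv) = {0, 1, 2}
Sat(~idle) = {0, 1, 2, 3}
Sat(recv | ~idle) = {0, 1, 2, 3, 4}
Sat(~recv & (recv | ~idle)) = {0, 1, 2}
Sat(AX (~recv & (recv | ~idle))) = {s : every successor in {0, 1, 2}} = {0}
Sat(EX (AX (~recv & (recv | ~idle)))) = {s : some successor in {0}} = {3}
A[idle U EX (AX (~recv & (recv | ~idle)))]: least fixpoint, start Z0 = Sat(EX (AX (~recv & (recv | ~idle)))) = {3}, add states in Sat(idle) with every successor in Z. Z1 = {3, 4}; fixed.
Sat(A[idle U EX (AX (~recv & (recv | ~idle)))]) = {3, 4}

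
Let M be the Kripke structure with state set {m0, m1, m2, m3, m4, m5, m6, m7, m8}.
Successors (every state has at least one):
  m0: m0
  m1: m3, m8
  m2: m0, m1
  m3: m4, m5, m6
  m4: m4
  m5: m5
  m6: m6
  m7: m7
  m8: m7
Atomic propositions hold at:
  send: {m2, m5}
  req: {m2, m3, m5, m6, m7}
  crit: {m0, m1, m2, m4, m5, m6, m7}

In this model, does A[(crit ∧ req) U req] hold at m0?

No

Sat(crit ∧ req) = {m2, m5, m6, m7}
A[(crit ∧ req) U req]: least fixpoint, start Z0 = Sat(req) = {m2, m3, m5, m6, m7}, add states in Sat(crit ∧ req) with every successor in Z. Already a fixed point.
Sat(A[(crit ∧ req) U req]) = {m2, m3, m5, m6, m7}
m0 ∉ Sat(A[(crit ∧ req) U req]) = {m2, m3, m5, m6, m7}, so the formula does not hold at m0.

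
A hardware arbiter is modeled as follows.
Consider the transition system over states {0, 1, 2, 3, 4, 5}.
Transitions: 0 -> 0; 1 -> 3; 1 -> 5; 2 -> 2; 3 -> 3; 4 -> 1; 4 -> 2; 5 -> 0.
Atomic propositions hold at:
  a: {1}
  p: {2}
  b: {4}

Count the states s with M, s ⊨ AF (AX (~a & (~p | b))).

4

Sat(~a) = {0, 2, 3, 4, 5}
Sat(~p) = {0, 1, 3, 4, 5}
Sat(~p | b) = {0, 1, 3, 4, 5}
Sat(~a & (~p | b)) = {0, 3, 4, 5}
Sat(AX (~a & (~p | b))) = {s : every successor in {0, 3, 4, 5}} = {0, 1, 3, 5}
AF (AX (~a & (~p | b))): least fixpoint, start Z0 = {0, 1, 3, 5}, add states with every successor in Z. Already a fixed point.
Sat(AF (AX (~a & (~p | b)))) = {0, 1, 3, 5}
|Sat(AF (AX (~a & (~p | b))))| = |{0, 1, 3, 5}| = 4.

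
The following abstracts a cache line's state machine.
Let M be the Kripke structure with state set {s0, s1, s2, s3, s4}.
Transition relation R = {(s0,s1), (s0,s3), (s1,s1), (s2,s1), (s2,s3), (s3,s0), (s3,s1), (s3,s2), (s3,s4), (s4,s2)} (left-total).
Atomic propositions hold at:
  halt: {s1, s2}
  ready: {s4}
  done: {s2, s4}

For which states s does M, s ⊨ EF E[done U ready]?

{s0, s2, s3, s4}

E[done U ready]: least fixpoint, start Z0 = Sat(ready) = {s4}, add states in Sat(done) with some successor in Z. Already a fixed point.
Sat(E[done U ready]) = {s4}
EF E[done U ready]: least fixpoint, start Z0 = {s4}, add states with some successor in Z. Z1 = {s3, s4}; Z2 = {s0, s2, s3, s4}; fixed.
Sat(EF E[done U ready]) = {s0, s2, s3, s4}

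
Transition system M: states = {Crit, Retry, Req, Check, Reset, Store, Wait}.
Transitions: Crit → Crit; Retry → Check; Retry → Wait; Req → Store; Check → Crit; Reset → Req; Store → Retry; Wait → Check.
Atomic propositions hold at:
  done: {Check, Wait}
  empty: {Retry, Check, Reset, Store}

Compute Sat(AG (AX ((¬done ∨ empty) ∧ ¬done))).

Sat(¬done) = {Crit, Retry, Req, Reset, Store}
Sat(¬done ∨ empty) = {Crit, Retry, Req, Check, Reset, Store}
Sat((¬done ∨ empty) ∧ ¬done) = {Crit, Retry, Req, Reset, Store}
Sat(AX ((¬done ∨ empty) ∧ ¬done)) = {s : every successor in {Crit, Retry, Req, Reset, Store}} = {Crit, Req, Check, Reset, Store}
AG (AX ((¬done ∨ empty) ∧ ¬done)): greatest fixpoint, start Z0 = {Crit, Req, Check, Reset, Store}, keep only states in Sat with every successor in Z. Z1 = {Crit, Req, Check, Reset}; Z2 = {Crit, Check, Reset}; Z3 = {Crit, Check}; fixed.
Sat(AG (AX ((¬done ∨ empty) ∧ ¬done))) = {Crit, Check}

{Crit, Check}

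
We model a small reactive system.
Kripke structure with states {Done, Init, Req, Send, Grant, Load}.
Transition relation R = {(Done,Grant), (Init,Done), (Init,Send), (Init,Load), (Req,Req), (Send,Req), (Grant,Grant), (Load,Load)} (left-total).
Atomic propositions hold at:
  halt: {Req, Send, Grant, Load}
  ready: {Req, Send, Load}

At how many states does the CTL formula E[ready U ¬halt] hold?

Sat(¬halt) = {Done, Init}
E[ready U ¬halt]: least fixpoint, start Z0 = Sat(¬halt) = {Done, Init}, add states in Sat(ready) with some successor in Z. Already a fixed point.
Sat(E[ready U ¬halt]) = {Done, Init}
|Sat(E[ready U ¬halt])| = |{Done, Init}| = 2.

2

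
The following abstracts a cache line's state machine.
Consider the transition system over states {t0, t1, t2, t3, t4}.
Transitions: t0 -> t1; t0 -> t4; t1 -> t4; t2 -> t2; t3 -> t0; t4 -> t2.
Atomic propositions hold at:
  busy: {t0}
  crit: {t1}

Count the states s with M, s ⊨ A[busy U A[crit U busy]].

A[crit U busy]: least fixpoint, start Z0 = Sat(busy) = {t0}, add states in Sat(crit) with every successor in Z. Already a fixed point.
Sat(A[crit U busy]) = {t0}
A[busy U A[crit U busy]]: least fixpoint, start Z0 = Sat(A[crit U busy]) = {t0}, add states in Sat(busy) with every successor in Z. Already a fixed point.
Sat(A[busy U A[crit U busy]]) = {t0}
|Sat(A[busy U A[crit U busy]])| = |{t0}| = 1.

1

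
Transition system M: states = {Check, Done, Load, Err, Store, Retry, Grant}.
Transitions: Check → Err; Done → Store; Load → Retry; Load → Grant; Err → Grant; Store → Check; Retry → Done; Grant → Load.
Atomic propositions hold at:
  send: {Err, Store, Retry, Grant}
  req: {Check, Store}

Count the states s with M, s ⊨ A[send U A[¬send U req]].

4

Sat(¬send) = {Check, Done, Load}
A[¬send U req]: least fixpoint, start Z0 = Sat(req) = {Check, Store}, add states in Sat(¬send) with every successor in Z. Z1 = {Check, Done, Store}; fixed.
Sat(A[¬send U req]) = {Check, Done, Store}
A[send U A[¬send U req]]: least fixpoint, start Z0 = Sat(A[¬send U req]) = {Check, Done, Store}, add states in Sat(send) with every successor in Z. Z1 = {Check, Done, Store, Retry}; fixed.
Sat(A[send U A[¬send U req]]) = {Check, Done, Store, Retry}
|Sat(A[send U A[¬send U req]])| = |{Check, Done, Store, Retry}| = 4.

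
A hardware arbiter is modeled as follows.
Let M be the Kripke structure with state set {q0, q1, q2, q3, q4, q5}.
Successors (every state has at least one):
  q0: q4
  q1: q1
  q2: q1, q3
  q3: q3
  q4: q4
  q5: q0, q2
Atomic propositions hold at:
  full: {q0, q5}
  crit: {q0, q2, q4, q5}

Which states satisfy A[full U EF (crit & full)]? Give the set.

Sat(crit & full) = {q0, q5}
EF (crit & full): least fixpoint, start Z0 = {q0, q5}, add states with some successor in Z. Already a fixed point.
Sat(EF (crit & full)) = {q0, q5}
A[full U EF (crit & full)]: least fixpoint, start Z0 = Sat(EF (crit & full)) = {q0, q5}, add states in Sat(full) with every successor in Z. Already a fixed point.
Sat(A[full U EF (crit & full)]) = {q0, q5}

{q0, q5}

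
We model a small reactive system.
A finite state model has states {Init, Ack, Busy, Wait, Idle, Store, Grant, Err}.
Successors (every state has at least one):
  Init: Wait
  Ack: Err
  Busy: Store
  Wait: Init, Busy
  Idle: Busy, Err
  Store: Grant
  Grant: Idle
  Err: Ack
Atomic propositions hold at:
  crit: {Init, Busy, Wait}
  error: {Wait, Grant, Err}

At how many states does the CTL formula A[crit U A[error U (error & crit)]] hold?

Sat(error & crit) = {Wait}
A[error U (error & crit)]: least fixpoint, start Z0 = Sat((error & crit)) = {Wait}, add states in Sat(error) with every successor in Z. Already a fixed point.
Sat(A[error U (error & crit)]) = {Wait}
A[crit U A[error U (error & crit)]]: least fixpoint, start Z0 = Sat(A[error U (error & crit)]) = {Wait}, add states in Sat(crit) with every successor in Z. Z1 = {Init, Wait}; fixed.
Sat(A[crit U A[error U (error & crit)]]) = {Init, Wait}
|Sat(A[crit U A[error U (error & crit)]])| = |{Init, Wait}| = 2.

2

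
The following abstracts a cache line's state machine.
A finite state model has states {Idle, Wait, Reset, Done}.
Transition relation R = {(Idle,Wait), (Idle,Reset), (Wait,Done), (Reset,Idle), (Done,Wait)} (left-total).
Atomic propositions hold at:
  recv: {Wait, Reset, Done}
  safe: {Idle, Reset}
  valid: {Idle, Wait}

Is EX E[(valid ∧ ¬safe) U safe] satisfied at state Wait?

No

Sat(¬safe) = {Wait, Done}
Sat(valid ∧ ¬safe) = {Wait}
E[(valid ∧ ¬safe) U safe]: least fixpoint, start Z0 = Sat(safe) = {Idle, Reset}, add states in Sat(valid ∧ ¬safe) with some successor in Z. Already a fixed point.
Sat(E[(valid ∧ ¬safe) U safe]) = {Idle, Reset}
Sat(EX E[(valid ∧ ¬safe) U safe]) = {s : some successor in {Idle, Reset}} = {Idle, Reset}
Wait ∉ Sat(EX E[(valid ∧ ¬safe) U safe]) = {Idle, Reset}, so the formula does not hold at Wait.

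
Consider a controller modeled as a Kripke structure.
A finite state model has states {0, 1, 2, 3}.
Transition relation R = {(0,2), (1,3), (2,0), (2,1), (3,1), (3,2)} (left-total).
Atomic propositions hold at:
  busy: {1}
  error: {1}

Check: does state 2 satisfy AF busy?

No

AF busy: least fixpoint, start Z0 = {1}, add states with every successor in Z. Already a fixed point.
Sat(AF busy) = {1}
2 ∉ Sat(AF busy) = {1}, so the formula does not hold at 2.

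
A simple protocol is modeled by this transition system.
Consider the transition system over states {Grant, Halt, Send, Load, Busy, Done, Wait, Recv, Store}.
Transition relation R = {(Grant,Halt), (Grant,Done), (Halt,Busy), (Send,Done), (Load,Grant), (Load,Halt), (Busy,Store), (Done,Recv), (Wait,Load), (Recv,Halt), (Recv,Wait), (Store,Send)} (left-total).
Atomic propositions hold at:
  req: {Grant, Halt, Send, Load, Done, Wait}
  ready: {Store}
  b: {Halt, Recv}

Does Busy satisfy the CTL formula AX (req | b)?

Sat(req | b) = {Grant, Halt, Send, Load, Done, Wait, Recv}
Sat(AX (req | b)) = {s : every successor in {Grant, Halt, Send, Load, Done, Wait, Recv}} = {Grant, Send, Load, Done, Wait, Recv, Store}
Busy ∉ Sat(AX (req | b)) = {Grant, Send, Load, Done, Wait, Recv, Store}, so the formula does not hold at Busy.

No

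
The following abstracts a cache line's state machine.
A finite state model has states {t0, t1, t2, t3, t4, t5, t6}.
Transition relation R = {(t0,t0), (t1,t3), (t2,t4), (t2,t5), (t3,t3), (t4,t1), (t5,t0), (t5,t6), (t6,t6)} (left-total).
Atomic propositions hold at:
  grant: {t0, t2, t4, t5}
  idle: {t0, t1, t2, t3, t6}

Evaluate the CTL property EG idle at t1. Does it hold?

EG idle: greatest fixpoint, start Z0 = {t0, t1, t2, t3, t6}, keep only states in Sat with some successor in Z. Z1 = {t0, t1, t3, t6}; fixed.
Sat(EG idle) = {t0, t1, t3, t6}
t1 ∈ Sat(EG idle) = {t0, t1, t3, t6}, so the formula holds at t1.

Yes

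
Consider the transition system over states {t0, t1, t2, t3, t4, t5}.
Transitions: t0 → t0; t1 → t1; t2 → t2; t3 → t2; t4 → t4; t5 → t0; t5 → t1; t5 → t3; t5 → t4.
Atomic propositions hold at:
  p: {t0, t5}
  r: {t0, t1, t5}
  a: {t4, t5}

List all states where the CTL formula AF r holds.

{t0, t1, t5}

AF r: least fixpoint, start Z0 = {t0, t1, t5}, add states with every successor in Z. Already a fixed point.
Sat(AF r) = {t0, t1, t5}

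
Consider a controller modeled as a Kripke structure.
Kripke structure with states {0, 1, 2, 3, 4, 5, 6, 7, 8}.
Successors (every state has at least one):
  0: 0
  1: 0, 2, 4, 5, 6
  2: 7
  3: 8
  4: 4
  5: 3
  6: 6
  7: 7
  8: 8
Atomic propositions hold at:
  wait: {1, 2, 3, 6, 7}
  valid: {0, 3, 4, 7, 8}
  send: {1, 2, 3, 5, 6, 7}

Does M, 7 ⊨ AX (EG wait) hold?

EG wait: greatest fixpoint, start Z0 = {1, 2, 3, 6, 7}, keep only states in Sat with some successor in Z. Z1 = {1, 2, 6, 7}; fixed.
Sat(EG wait) = {1, 2, 6, 7}
Sat(AX (EG wait)) = {s : every successor in {1, 2, 6, 7}} = {2, 6, 7}
7 ∈ Sat(AX (EG wait)) = {2, 6, 7}, so the formula holds at 7.

Yes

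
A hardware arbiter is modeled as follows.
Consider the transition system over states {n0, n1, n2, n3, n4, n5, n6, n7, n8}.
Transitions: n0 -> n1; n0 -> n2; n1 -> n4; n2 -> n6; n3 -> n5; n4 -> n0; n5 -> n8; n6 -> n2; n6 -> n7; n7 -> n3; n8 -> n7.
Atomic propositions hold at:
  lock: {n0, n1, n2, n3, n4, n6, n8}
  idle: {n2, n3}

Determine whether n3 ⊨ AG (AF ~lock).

Yes

Sat(~lock) = {n5, n7}
AF ~lock: least fixpoint, start Z0 = {n5, n7}, add states with every successor in Z. Z1 = {n3, n5, n7, n8}; fixed.
Sat(AF ~lock) = {n3, n5, n7, n8}
AG (AF ~lock): greatest fixpoint, start Z0 = {n3, n5, n7, n8}, keep only states in Sat with every successor in Z. Already a fixed point.
Sat(AG (AF ~lock)) = {n3, n5, n7, n8}
n3 ∈ Sat(AG (AF ~lock)) = {n3, n5, n7, n8}, so the formula holds at n3.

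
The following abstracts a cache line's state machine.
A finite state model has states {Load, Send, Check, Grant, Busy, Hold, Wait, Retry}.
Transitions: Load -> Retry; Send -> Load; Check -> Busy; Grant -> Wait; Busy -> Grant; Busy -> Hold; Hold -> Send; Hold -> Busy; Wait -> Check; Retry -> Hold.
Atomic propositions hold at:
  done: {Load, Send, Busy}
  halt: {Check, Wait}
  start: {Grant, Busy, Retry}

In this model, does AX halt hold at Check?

Sat(AX halt) = {s : every successor in {Check, Wait}} = {Grant, Wait}
Check ∉ Sat(AX halt) = {Grant, Wait}, so the formula does not hold at Check.

No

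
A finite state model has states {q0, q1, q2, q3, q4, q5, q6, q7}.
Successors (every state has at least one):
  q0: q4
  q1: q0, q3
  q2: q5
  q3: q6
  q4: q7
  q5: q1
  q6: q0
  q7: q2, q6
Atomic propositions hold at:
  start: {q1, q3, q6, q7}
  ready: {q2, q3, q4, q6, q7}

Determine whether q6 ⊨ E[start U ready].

Yes

E[start U ready]: least fixpoint, start Z0 = Sat(ready) = {q2, q3, q4, q6, q7}, add states in Sat(start) with some successor in Z. Z1 = {q1, q2, q3, q4, q6, q7}; fixed.
Sat(E[start U ready]) = {q1, q2, q3, q4, q6, q7}
q6 ∈ Sat(E[start U ready]) = {q1, q2, q3, q4, q6, q7}, so the formula holds at q6.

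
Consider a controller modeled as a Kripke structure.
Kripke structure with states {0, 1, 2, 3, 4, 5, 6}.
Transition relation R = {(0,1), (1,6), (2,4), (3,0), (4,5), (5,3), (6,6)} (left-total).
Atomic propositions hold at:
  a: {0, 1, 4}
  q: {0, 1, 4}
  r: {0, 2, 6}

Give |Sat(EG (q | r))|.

Sat(q | r) = {0, 1, 2, 4, 6}
EG (q | r): greatest fixpoint, start Z0 = {0, 1, 2, 4, 6}, keep only states in Sat with some successor in Z. Z1 = {0, 1, 2, 6}; Z2 = {0, 1, 6}; fixed.
Sat(EG (q | r)) = {0, 1, 6}
|Sat(EG (q | r))| = |{0, 1, 6}| = 3.

3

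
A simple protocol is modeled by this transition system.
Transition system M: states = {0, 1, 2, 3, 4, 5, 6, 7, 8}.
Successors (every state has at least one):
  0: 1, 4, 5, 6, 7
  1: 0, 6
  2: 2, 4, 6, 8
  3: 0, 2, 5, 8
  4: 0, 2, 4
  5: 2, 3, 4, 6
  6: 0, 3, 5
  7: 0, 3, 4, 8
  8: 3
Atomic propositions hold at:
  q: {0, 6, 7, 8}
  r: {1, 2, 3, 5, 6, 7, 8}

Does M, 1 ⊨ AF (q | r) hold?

Yes

Sat(q | r) = {0, 1, 2, 3, 5, 6, 7, 8}
AF (q | r): least fixpoint, start Z0 = {0, 1, 2, 3, 5, 6, 7, 8}, add states with every successor in Z. Already a fixed point.
Sat(AF (q | r)) = {0, 1, 2, 3, 5, 6, 7, 8}
1 ∈ Sat(AF (q | r)) = {0, 1, 2, 3, 5, 6, 7, 8}, so the formula holds at 1.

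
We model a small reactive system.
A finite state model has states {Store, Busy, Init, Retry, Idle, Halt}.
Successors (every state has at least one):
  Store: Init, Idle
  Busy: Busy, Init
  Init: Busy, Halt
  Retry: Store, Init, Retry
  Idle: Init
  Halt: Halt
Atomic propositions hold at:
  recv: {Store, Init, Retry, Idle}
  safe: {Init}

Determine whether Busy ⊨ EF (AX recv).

Sat(AX recv) = {s : every successor in {Store, Init, Retry, Idle}} = {Store, Retry, Idle}
EF (AX recv): least fixpoint, start Z0 = {Store, Retry, Idle}, add states with some successor in Z. Already a fixed point.
Sat(EF (AX recv)) = {Store, Retry, Idle}
Busy ∉ Sat(EF (AX recv)) = {Store, Retry, Idle}, so the formula does not hold at Busy.

No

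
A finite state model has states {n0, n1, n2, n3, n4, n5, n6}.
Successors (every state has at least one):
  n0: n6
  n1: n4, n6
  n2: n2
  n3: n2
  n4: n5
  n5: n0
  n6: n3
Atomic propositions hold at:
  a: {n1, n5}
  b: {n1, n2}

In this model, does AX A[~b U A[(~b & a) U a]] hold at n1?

Sat(~b) = {n0, n3, n4, n5, n6}
Sat(~b & a) = {n5}
A[(~b & a) U a]: least fixpoint, start Z0 = Sat(a) = {n1, n5}, add states in Sat(~b & a) with every successor in Z. Already a fixed point.
Sat(A[(~b & a) U a]) = {n1, n5}
A[~b U A[(~b & a) U a]]: least fixpoint, start Z0 = Sat(A[(~b & a) U a]) = {n1, n5}, add states in Sat(~b) with every successor in Z. Z1 = {n1, n4, n5}; fixed.
Sat(A[~b U A[(~b & a) U a]]) = {n1, n4, n5}
Sat(AX A[~b U A[(~b & a) U a]]) = {s : every successor in {n1, n4, n5}} = {n4}
n1 ∉ Sat(AX A[~b U A[(~b & a) U a]]) = {n4}, so the formula does not hold at n1.

No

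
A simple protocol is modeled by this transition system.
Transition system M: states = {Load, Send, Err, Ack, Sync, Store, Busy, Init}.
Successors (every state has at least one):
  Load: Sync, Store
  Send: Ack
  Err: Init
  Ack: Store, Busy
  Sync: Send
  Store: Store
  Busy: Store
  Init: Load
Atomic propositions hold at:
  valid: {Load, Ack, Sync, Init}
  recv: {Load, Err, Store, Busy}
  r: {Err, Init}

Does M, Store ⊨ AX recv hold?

Yes

Sat(AX recv) = {s : every successor in {Load, Err, Store, Busy}} = {Ack, Store, Busy, Init}
Store ∈ Sat(AX recv) = {Ack, Store, Busy, Init}, so the formula holds at Store.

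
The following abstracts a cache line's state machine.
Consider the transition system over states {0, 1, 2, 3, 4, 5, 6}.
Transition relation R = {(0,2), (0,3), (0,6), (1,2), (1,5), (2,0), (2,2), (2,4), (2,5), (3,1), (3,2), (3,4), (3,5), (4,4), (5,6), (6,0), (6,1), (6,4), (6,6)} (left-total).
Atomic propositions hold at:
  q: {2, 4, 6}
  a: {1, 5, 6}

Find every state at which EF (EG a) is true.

{0, 1, 2, 3, 5, 6}

EG a: greatest fixpoint, start Z0 = {1, 5, 6}, keep only states in Sat with some successor in Z. Already a fixed point.
Sat(EG a) = {1, 5, 6}
EF (EG a): least fixpoint, start Z0 = {1, 5, 6}, add states with some successor in Z. Z1 = {0, 1, 2, 3, 5, 6}; fixed.
Sat(EF (EG a)) = {0, 1, 2, 3, 5, 6}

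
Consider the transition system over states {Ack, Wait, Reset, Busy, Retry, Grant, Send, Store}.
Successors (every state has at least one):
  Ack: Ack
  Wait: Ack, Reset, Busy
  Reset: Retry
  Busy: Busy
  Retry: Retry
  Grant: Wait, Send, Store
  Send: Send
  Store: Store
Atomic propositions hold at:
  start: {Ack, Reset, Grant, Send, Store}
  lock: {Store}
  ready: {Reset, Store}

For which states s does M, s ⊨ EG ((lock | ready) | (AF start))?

Sat(lock | ready) = {Reset, Store}
AF start: least fixpoint, start Z0 = {Ack, Reset, Grant, Send, Store}, add states with every successor in Z. Already a fixed point.
Sat(AF start) = {Ack, Reset, Grant, Send, Store}
Sat((lock | ready) | (AF start)) = {Ack, Reset, Grant, Send, Store}
EG ((lock | ready) | (AF start)): greatest fixpoint, start Z0 = {Ack, Reset, Grant, Send, Store}, keep only states in Sat with some successor in Z. Z1 = {Ack, Grant, Send, Store}; fixed.
Sat(EG ((lock | ready) | (AF start))) = {Ack, Grant, Send, Store}

{Ack, Grant, Send, Store}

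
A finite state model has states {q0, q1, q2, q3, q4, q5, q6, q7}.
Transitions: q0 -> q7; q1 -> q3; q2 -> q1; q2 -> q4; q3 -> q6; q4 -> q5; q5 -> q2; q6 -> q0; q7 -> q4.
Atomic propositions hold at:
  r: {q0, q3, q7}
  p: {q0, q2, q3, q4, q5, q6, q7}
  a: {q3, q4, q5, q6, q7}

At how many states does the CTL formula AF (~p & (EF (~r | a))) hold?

Sat(~p) = {q1}
Sat(~r) = {q1, q2, q4, q5, q6}
Sat(~r | a) = {q1, q2, q3, q4, q5, q6, q7}
EF (~r | a): least fixpoint, start Z0 = {q1, q2, q3, q4, q5, q6, q7}, add states with some successor in Z. Z1 = {q0, q1, q2, q3, q4, q5, q6, q7}; fixed.
Sat(EF (~r | a)) = {q0, q1, q2, q3, q4, q5, q6, q7}
Sat(~p & (EF (~r | a))) = {q1}
AF (~p & (EF (~r | a))): least fixpoint, start Z0 = {q1}, add states with every successor in Z. Already a fixed point.
Sat(AF (~p & (EF (~r | a)))) = {q1}
|Sat(AF (~p & (EF (~r | a))))| = |{q1}| = 1.

1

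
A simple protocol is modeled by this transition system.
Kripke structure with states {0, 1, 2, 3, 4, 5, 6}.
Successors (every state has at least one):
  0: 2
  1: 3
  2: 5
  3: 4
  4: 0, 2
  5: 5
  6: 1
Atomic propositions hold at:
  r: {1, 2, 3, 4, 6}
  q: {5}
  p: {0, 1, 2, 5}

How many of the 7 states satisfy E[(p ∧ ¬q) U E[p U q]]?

Sat(¬q) = {0, 1, 2, 3, 4, 6}
Sat(p ∧ ¬q) = {0, 1, 2}
E[p U q]: least fixpoint, start Z0 = Sat(q) = {5}, add states in Sat(p) with some successor in Z. Z1 = {2, 5}; Z2 = {0, 2, 5}; fixed.
Sat(E[p U q]) = {0, 2, 5}
E[(p ∧ ¬q) U E[p U q]]: least fixpoint, start Z0 = Sat(E[p U q]) = {0, 2, 5}, add states in Sat(p ∧ ¬q) with some successor in Z. Already a fixed point.
Sat(E[(p ∧ ¬q) U E[p U q]]) = {0, 2, 5}
|Sat(E[(p ∧ ¬q) U E[p U q]])| = |{0, 2, 5}| = 3.

3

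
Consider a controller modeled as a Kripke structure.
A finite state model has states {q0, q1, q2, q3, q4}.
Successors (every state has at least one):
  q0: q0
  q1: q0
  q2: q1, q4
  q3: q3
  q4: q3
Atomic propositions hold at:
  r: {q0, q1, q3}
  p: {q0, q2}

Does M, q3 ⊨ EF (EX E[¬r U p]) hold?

Sat(¬r) = {q2, q4}
E[¬r U p]: least fixpoint, start Z0 = Sat(p) = {q0, q2}, add states in Sat(¬r) with some successor in Z. Already a fixed point.
Sat(E[¬r U p]) = {q0, q2}
Sat(EX E[¬r U p]) = {s : some successor in {q0, q2}} = {q0, q1}
EF (EX E[¬r U p]): least fixpoint, start Z0 = {q0, q1}, add states with some successor in Z. Z1 = {q0, q1, q2}; fixed.
Sat(EF (EX E[¬r U p])) = {q0, q1, q2}
q3 ∉ Sat(EF (EX E[¬r U p])) = {q0, q1, q2}, so the formula does not hold at q3.

No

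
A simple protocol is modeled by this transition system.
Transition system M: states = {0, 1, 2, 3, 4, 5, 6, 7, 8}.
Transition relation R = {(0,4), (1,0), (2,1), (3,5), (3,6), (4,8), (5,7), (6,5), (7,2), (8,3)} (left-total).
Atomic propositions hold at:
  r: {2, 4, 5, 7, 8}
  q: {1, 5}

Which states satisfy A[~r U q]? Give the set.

{1, 3, 5, 6}

Sat(~r) = {0, 1, 3, 6}
A[~r U q]: least fixpoint, start Z0 = Sat(q) = {1, 5}, add states in Sat(~r) with every successor in Z. Z1 = {1, 5, 6}; Z2 = {1, 3, 5, 6}; fixed.
Sat(A[~r U q]) = {1, 3, 5, 6}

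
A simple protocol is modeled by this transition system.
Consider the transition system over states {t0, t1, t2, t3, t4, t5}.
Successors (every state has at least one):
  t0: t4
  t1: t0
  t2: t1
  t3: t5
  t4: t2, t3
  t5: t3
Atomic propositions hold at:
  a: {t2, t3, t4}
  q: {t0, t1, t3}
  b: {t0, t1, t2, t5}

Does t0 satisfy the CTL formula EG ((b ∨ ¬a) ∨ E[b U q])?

Sat(¬a) = {t0, t1, t5}
Sat(b ∨ ¬a) = {t0, t1, t2, t5}
E[b U q]: least fixpoint, start Z0 = Sat(q) = {t0, t1, t3}, add states in Sat(b) with some successor in Z. Z1 = {t0, t1, t2, t3, t5}; fixed.
Sat(E[b U q]) = {t0, t1, t2, t3, t5}
Sat((b ∨ ¬a) ∨ E[b U q]) = {t0, t1, t2, t3, t5}
EG ((b ∨ ¬a) ∨ E[b U q]): greatest fixpoint, start Z0 = {t0, t1, t2, t3, t5}, keep only states in Sat with some successor in Z. Z1 = {t1, t2, t3, t5}; Z2 = {t2, t3, t5}; Z3 = {t3, t5}; fixed.
Sat(EG ((b ∨ ¬a) ∨ E[b U q])) = {t3, t5}
t0 ∉ Sat(EG ((b ∨ ¬a) ∨ E[b U q])) = {t3, t5}, so the formula does not hold at t0.

No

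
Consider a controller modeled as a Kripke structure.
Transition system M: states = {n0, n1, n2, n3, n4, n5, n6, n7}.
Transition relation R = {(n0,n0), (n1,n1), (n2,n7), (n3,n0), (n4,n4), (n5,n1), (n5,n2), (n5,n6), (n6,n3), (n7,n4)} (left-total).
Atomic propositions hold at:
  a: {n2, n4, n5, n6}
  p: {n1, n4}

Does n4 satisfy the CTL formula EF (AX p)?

Yes

Sat(AX p) = {s : every successor in {n1, n4}} = {n1, n4, n7}
EF (AX p): least fixpoint, start Z0 = {n1, n4, n7}, add states with some successor in Z. Z1 = {n1, n2, n4, n5, n7}; fixed.
Sat(EF (AX p)) = {n1, n2, n4, n5, n7}
n4 ∈ Sat(EF (AX p)) = {n1, n2, n4, n5, n7}, so the formula holds at n4.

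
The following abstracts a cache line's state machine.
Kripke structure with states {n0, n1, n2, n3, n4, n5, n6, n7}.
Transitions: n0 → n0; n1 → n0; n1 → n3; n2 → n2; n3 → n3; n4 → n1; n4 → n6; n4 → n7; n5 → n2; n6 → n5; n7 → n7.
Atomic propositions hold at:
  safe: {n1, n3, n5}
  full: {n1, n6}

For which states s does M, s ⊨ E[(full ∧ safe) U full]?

{n1, n6}

Sat(full ∧ safe) = {n1}
E[(full ∧ safe) U full]: least fixpoint, start Z0 = Sat(full) = {n1, n6}, add states in Sat(full ∧ safe) with some successor in Z. Already a fixed point.
Sat(E[(full ∧ safe) U full]) = {n1, n6}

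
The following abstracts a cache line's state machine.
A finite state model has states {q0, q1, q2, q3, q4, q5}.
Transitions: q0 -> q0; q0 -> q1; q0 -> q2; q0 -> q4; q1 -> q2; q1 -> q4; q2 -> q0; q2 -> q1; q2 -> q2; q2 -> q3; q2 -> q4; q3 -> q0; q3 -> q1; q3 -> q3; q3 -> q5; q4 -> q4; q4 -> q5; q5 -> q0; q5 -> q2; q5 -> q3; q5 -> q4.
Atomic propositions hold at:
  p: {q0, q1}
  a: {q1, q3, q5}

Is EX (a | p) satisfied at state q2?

Yes

Sat(a | p) = {q0, q1, q3, q5}
Sat(EX (a | p)) = {s : some successor in {q0, q1, q3, q5}} = {q0, q2, q3, q4, q5}
q2 ∈ Sat(EX (a | p)) = {q0, q2, q3, q4, q5}, so the formula holds at q2.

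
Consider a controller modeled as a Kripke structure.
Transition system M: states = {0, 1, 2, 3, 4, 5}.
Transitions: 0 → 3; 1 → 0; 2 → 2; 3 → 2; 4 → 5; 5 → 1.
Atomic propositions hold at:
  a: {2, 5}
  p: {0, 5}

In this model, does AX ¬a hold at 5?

Yes

Sat(¬a) = {0, 1, 3, 4}
Sat(AX ¬a) = {s : every successor in {0, 1, 3, 4}} = {0, 1, 5}
5 ∈ Sat(AX ¬a) = {0, 1, 5}, so the formula holds at 5.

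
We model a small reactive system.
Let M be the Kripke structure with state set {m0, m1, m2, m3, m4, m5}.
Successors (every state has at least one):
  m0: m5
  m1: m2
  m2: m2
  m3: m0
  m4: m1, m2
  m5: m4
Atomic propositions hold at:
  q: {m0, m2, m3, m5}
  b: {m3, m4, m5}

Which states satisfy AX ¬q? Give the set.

Sat(¬q) = {m1, m4}
Sat(AX ¬q) = {s : every successor in {m1, m4}} = {m5}

{m5}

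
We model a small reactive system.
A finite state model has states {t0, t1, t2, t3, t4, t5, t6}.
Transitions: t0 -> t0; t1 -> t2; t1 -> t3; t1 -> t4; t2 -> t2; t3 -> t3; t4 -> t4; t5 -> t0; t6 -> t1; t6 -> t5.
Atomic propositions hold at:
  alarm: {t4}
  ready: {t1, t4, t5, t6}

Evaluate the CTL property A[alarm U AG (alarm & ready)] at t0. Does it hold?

Sat(alarm & ready) = {t4}
AG (alarm & ready): greatest fixpoint, start Z0 = {t4}, keep only states in Sat with every successor in Z. Already a fixed point.
Sat(AG (alarm & ready)) = {t4}
A[alarm U AG (alarm & ready)]: least fixpoint, start Z0 = Sat(AG (alarm & ready)) = {t4}, add states in Sat(alarm) with every successor in Z. Already a fixed point.
Sat(A[alarm U AG (alarm & ready)]) = {t4}
t0 ∉ Sat(A[alarm U AG (alarm & ready)]) = {t4}, so the formula does not hold at t0.

No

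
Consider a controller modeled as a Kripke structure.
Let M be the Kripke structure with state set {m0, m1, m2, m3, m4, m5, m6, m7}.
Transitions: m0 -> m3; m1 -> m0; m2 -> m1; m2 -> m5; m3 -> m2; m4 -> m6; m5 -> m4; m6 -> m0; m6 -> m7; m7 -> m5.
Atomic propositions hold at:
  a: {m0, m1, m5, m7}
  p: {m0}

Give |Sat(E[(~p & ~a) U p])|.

3

Sat(~p) = {m1, m2, m3, m4, m5, m6, m7}
Sat(~a) = {m2, m3, m4, m6}
Sat(~p & ~a) = {m2, m3, m4, m6}
E[(~p & ~a) U p]: least fixpoint, start Z0 = Sat(p) = {m0}, add states in Sat(~p & ~a) with some successor in Z. Z1 = {m0, m6}; Z2 = {m0, m4, m6}; fixed.
Sat(E[(~p & ~a) U p]) = {m0, m4, m6}
|Sat(E[(~p & ~a) U p])| = |{m0, m4, m6}| = 3.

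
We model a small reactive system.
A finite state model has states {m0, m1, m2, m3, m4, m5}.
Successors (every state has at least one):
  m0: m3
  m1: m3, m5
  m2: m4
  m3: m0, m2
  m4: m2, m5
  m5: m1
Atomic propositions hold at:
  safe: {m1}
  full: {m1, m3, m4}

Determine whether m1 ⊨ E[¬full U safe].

Yes

Sat(¬full) = {m0, m2, m5}
E[¬full U safe]: least fixpoint, start Z0 = Sat(safe) = {m1}, add states in Sat(¬full) with some successor in Z. Z1 = {m1, m5}; fixed.
Sat(E[¬full U safe]) = {m1, m5}
m1 ∈ Sat(E[¬full U safe]) = {m1, m5}, so the formula holds at m1.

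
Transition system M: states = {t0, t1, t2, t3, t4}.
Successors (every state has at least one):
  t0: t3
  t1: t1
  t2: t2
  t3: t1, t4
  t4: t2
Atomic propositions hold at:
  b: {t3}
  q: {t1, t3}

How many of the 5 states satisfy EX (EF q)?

EF q: least fixpoint, start Z0 = {t1, t3}, add states with some successor in Z. Z1 = {t0, t1, t3}; fixed.
Sat(EF q) = {t0, t1, t3}
Sat(EX (EF q)) = {s : some successor in {t0, t1, t3}} = {t0, t1, t3}
|Sat(EX (EF q))| = |{t0, t1, t3}| = 3.

3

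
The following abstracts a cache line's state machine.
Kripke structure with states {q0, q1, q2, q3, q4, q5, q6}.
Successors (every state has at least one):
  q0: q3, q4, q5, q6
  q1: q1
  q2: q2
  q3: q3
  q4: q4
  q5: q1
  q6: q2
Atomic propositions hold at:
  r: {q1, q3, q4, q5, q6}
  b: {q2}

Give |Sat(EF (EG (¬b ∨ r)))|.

5

Sat(¬b) = {q0, q1, q3, q4, q5, q6}
Sat(¬b ∨ r) = {q0, q1, q3, q4, q5, q6}
EG (¬b ∨ r): greatest fixpoint, start Z0 = {q0, q1, q3, q4, q5, q6}, keep only states in Sat with some successor in Z. Z1 = {q0, q1, q3, q4, q5}; fixed.
Sat(EG (¬b ∨ r)) = {q0, q1, q3, q4, q5}
EF (EG (¬b ∨ r)): least fixpoint, start Z0 = {q0, q1, q3, q4, q5}, add states with some successor in Z. Already a fixed point.
Sat(EF (EG (¬b ∨ r))) = {q0, q1, q3, q4, q5}
|Sat(EF (EG (¬b ∨ r)))| = |{q0, q1, q3, q4, q5}| = 5.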